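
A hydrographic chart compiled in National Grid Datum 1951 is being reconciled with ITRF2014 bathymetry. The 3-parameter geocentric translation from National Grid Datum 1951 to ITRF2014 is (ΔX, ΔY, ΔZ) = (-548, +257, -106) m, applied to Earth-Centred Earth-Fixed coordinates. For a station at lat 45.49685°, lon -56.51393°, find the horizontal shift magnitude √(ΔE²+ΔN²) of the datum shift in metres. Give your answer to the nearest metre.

431 m

At φ = 45.49685°, λ = -56.51393°: sin φ = 0.713212, cos φ = 0.700948, sin λ = -0.834020, cos λ = 0.551734.
ΔE = −sin λ·ΔX + cos λ·ΔY = −(-0.834020)·(-548) + (0.551734)·(257) = -315.25 m.
ΔN = −sin φ cos λ·ΔX − sin φ sin λ·ΔY + cos φ·ΔZ = −(0.713212)(0.551734)(-548) − (0.713212)(-0.834020)(257) + (0.700948)(-106) = 294.21 m.
Horizontal magnitude = √(ΔE² + ΔN²) = √((-315.25)² + 294.21²) = 431.21 m.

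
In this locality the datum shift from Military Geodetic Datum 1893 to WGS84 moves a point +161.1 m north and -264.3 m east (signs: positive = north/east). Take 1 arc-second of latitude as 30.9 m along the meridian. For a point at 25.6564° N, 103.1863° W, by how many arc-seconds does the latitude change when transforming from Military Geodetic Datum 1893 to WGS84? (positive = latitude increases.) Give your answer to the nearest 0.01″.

1″ of latitude = 30.90 m, so Δφ = 161.1 / 30.90 = 5.214″.

Δφ = 5.21″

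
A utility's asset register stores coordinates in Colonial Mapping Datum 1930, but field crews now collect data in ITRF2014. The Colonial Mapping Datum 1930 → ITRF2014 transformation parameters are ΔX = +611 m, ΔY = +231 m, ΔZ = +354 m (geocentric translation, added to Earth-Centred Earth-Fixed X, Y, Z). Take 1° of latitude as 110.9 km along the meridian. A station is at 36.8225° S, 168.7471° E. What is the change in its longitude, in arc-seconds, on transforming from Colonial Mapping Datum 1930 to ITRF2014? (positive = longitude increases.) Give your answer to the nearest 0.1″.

sin φ = -0.599338, cos φ = 0.800496, sin λ = 0.195140, cos λ = -0.980775.
East component: ΔE = −sin λ·ΔX + cos λ·ΔY = −(0.195140)(611) + (-0.980775)(231) = -345.79 m.
1° of latitude spans 110900 m; at latitude φ, 1° of longitude spans that × cos φ = 88775.0 m, so Δλ = -345.79 / 88775.0 × 3600 = -14.022″.

Δλ = -14.0″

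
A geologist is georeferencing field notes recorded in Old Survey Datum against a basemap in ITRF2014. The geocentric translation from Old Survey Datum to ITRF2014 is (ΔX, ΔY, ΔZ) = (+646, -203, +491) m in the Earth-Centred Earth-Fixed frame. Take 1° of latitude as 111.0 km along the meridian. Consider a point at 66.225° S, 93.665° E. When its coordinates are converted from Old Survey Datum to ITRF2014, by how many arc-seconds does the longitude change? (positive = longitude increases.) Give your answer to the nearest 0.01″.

sin φ = -0.915136, cos φ = 0.403146, sin λ = 0.997955, cos λ = -0.063923.
East component: ΔE = −sin λ·ΔX + cos λ·ΔY = −(0.997955)(646) + (-0.063923)(-203) = -631.70 m.
1° of latitude spans 111000 m; at latitude φ, 1° of longitude spans that × cos φ = 44749.2 m, so Δλ = -631.70 / 44749.2 × 3600 = -50.819″.

Δλ = -50.82″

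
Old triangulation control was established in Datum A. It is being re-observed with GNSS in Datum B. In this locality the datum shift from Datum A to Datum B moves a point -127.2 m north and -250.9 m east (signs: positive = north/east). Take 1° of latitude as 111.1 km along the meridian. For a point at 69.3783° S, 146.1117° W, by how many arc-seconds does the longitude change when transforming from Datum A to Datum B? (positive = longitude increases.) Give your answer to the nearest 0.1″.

At latitude -69.3783°, cos φ = 0.352196.
1° of longitude at this latitude = 111.1 × cos φ = 39.13 km, so Δλ = -250.9 / 39129.0 = -0.0064121° = -23.084″.

Δλ = -23.1″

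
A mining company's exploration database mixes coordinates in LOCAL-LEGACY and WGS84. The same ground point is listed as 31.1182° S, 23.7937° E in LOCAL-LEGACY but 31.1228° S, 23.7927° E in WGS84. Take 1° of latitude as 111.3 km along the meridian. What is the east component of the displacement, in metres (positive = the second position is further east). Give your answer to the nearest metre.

Δφ = -31.1228° − -31.1182° = -0.0046°; Δλ = 23.7927° − 23.7937° = -0.0010°.
ΔN = Δφ × 111300 = -512.0 m; ΔE = Δλ × 111300 × cos(-31.1182°) = -0.0010 × 111300 × 0.856103 = -95.3 m.

ΔE = -95 m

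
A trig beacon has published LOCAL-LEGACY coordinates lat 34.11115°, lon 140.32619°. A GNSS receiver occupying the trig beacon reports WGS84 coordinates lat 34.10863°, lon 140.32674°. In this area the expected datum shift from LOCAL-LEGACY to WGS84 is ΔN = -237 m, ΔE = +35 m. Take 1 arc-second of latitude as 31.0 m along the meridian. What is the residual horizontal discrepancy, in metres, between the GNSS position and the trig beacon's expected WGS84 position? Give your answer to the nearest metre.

Observed coordinate differences: Δφ = -0.00252°, Δλ = +0.00055°.
Converting to metres (1° lat = 111600 m, cos φ = 0.827951): observed ΔN = -281.2 m, observed ΔE = 50.8 m.
Subtracting the expected shift leaves a residual of -281.2 − (-237) = -44.2 m north and 50.8 − (35) = 15.8 m east.
Residual distance = √((-44.2)² + 15.8²) = 47.0 m.

47 m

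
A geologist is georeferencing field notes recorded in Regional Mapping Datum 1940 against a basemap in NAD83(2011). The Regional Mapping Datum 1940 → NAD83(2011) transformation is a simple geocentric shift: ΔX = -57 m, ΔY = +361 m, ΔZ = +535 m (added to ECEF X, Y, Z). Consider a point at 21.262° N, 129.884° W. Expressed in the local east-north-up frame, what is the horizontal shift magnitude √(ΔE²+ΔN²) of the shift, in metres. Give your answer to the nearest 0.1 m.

At φ = 21.262°, λ = -129.884°: sin φ = 0.362633, cos φ = 0.931932, sin λ = -0.767344, cos λ = -0.641235.
ΔE = −sin λ·ΔX + cos λ·ΔY = −(-0.767344)·(-57) + (-0.641235)·(361) = -275.22 m.
ΔN = −sin φ cos λ·ΔX − sin φ sin λ·ΔY + cos φ·ΔZ = −(0.362633)(-0.641235)(-57) − (0.362633)(-0.767344)(361) + (0.931932)(535) = 585.78 m.
Horizontal magnitude = √(ΔE² + ΔN²) = √((-275.22)² + 585.78²) = 647.22 m.

647.2 m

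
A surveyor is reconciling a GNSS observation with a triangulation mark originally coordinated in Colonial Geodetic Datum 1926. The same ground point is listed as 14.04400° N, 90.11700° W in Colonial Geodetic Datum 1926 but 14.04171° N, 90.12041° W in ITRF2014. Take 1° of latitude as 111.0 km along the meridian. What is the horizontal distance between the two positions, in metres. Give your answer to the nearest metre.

447 m

Δφ = 14.04171° − 14.04400° = -0.00229°; Δλ = -90.12041° − -90.11700° = -0.00341°.
ΔN = Δφ × 111000 = -254.2 m; ΔE = Δλ × 111000 × cos(14.04400°) = -0.00341 × 111000 × 0.970110 = -367.2 m.
Distance = √(ΔE² + ΔN²) = √((-367.2)² + (-254.2)²) = 446.6 m.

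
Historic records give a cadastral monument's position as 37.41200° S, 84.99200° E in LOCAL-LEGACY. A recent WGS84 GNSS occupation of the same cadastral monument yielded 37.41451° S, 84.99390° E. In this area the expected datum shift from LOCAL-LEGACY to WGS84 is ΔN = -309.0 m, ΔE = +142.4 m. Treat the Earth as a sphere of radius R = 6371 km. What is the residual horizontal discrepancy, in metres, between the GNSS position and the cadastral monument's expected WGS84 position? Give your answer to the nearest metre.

Observed coordinate differences: Δφ = -0.00251°, Δλ = +0.00190°.
Converting to metres (1° lat = 111195 m, cos φ = 0.794287): observed ΔN = -279.1 m, observed ΔE = 167.8 m.
Subtracting the expected shift leaves a residual of -279.1 − (-309.0) = 29.9 m north and 167.8 − (142.4) = 25.4 m east.
Residual distance = √(29.9² + 25.4²) = 39.2 m.

39 m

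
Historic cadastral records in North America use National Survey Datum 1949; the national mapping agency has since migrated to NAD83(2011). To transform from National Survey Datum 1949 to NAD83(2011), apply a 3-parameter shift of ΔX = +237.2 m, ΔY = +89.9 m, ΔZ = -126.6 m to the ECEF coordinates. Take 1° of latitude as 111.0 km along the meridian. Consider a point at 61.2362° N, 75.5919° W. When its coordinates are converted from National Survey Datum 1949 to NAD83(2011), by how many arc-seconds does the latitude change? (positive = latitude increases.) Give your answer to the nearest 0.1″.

Δφ = -1.2″

sin φ = 0.876611, cos φ = 0.481200, sin λ = -0.968548, cos λ = 0.248827.
North component: ΔN = −sin φ cos λ·ΔX − sin φ sin λ·ΔY + cos φ·ΔZ = −(0.876611)(0.248827)(237.2) − (0.876611)(-0.968548)(89.9) + (0.481200)(-126.6) = -36.33 m.
1° of latitude spans 111000 m, so Δφ = -36.33 / 111000 × 3600 = -1.178″.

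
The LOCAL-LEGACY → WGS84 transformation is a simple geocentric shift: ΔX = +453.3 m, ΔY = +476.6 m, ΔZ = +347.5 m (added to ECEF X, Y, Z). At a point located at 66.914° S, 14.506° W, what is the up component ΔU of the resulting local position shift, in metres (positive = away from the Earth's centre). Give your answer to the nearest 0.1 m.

At φ = -66.914°, λ = -14.506°: sin φ = -0.919917, cos φ = 0.392112, sin λ = -0.250481, cos λ = 0.968121.
ΔU = cos φ cos λ·ΔX + cos φ sin λ·ΔY + sin φ·ΔZ = (0.392112)(0.968121)(453.3) + (0.392112)(-0.250481)(476.6) + (-0.919917)(347.5) = -194.40 m.

ΔU = -194.4 m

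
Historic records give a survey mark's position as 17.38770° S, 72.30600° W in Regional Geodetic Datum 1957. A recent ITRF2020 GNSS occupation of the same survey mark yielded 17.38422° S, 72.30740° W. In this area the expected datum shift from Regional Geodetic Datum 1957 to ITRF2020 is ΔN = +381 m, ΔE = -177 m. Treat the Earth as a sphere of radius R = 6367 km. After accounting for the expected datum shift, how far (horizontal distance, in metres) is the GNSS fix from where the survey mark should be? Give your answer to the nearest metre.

29 m

Observed coordinate differences: Δφ = +0.00348°, Δλ = -0.00140°.
Converting to metres (1° lat = 111125 m, cos φ = 0.954305): observed ΔN = 386.7 m, observed ΔE = -148.5 m.
Subtracting the expected shift leaves a residual of 386.7 − (381) = 5.7 m north and -148.5 − (-177) = 28.5 m east.
Residual distance = √(5.7² + 28.5²) = 29.1 m.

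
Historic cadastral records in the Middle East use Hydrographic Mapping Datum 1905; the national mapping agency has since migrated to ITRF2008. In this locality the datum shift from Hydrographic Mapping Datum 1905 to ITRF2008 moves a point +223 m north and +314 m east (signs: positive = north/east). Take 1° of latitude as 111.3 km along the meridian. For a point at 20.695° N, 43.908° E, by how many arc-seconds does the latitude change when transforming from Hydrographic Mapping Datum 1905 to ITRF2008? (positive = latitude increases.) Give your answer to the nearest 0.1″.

1° of latitude = 111.3 km, so Δφ = 223.0 / 111300 = 0.0020036° = 7.213″.

Δφ = 7.2″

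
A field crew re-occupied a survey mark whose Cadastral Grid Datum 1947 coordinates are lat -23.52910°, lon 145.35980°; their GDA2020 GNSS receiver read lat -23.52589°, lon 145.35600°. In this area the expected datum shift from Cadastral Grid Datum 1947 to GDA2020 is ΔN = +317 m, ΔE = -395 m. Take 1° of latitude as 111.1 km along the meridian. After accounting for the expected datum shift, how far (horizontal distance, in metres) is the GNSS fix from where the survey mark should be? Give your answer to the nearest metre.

40 m

Observed coordinate differences: Δφ = +0.00321°, Δλ = -0.00380°.
Converting to metres (1° lat = 111100 m, cos φ = 0.916857): observed ΔN = 356.6 m, observed ΔE = -387.1 m.
Subtracting the expected shift leaves a residual of 356.6 − (317) = 39.6 m north and -387.1 − (-395) = 7.9 m east.
Residual distance = √(39.6² + 7.9²) = 40.4 m.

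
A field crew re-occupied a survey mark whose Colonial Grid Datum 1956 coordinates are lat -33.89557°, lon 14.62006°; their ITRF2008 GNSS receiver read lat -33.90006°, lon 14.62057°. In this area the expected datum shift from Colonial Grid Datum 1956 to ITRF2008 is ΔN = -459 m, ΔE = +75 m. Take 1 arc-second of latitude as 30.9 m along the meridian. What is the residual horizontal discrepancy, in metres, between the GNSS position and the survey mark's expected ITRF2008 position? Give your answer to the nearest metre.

Observed coordinate differences: Δφ = -0.00449°, Δλ = +0.00051°.
Converting to metres (1° lat = 111240 m, cos φ = 0.830055): observed ΔN = -499.5 m, observed ΔE = 47.1 m.
Subtracting the expected shift leaves a residual of -499.5 − (-459) = -40.5 m north and 47.1 − (75) = -27.9 m east.
Residual distance = √((-40.5)² + (-27.9)²) = 49.2 m.

49 m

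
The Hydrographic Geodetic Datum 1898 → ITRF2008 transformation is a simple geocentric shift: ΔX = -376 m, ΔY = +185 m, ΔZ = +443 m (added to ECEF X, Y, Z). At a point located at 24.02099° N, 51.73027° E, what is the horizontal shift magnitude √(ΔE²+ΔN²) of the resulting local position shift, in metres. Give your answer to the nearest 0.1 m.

601.5 m

The local east axis at (φ, λ) is (−sin λ, cos λ, 0), so ΔE = −sin(51.73027°)·(-376) + cos(51.73027°)·185 = 409.78 m.
The local north axis is (−sin φ cos λ, −sin φ sin λ, cos φ), giving ΔN = 94.799 − 59.125 + 404.635 = 440.31 m.
Horizontal magnitude = √(ΔE² + ΔN²) = √(409.78² + 440.31²) = 601.49 m.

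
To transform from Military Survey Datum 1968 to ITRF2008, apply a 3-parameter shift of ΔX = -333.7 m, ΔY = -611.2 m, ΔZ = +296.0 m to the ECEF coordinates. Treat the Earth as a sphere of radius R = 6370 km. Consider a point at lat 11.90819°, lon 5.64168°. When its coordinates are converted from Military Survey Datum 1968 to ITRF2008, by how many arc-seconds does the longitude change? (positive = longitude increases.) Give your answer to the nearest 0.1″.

Δλ = -19.0″

sin φ = 0.206344, cos φ = 0.978479, sin λ = 0.098307, cos λ = 0.995156.
East component: ΔE = −sin λ·ΔX + cos λ·ΔY = −(0.098307)(-333.7) + (0.995156)(-611.2) = -575.43 m.
1° of latitude spans πR/180 = 111177 m; at latitude φ, 1° of longitude spans that × cos φ = 108784.9 m, so Δλ = -575.43 / 108784.9 × 3600 = -19.043″.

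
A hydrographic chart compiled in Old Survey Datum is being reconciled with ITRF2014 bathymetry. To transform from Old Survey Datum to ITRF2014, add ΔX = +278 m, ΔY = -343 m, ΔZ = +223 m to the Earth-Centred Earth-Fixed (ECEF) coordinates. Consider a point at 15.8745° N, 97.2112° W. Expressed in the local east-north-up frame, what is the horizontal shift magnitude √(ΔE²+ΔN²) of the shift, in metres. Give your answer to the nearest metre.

345 m

The local east axis at (φ, λ) is (−sin λ, cos λ, 0), so ΔE = −sin(-97.2112°)·278 + cos(-97.2112°)·(-343) = 318.86 m.
The local north axis is (−sin φ cos λ, −sin φ sin λ, cos φ), giving ΔN = 9.545 − 93.079 + 214.495 = 130.96 m.
Horizontal magnitude = √(ΔE² + ΔN²) = √(318.86² + 130.96²) = 344.70 m.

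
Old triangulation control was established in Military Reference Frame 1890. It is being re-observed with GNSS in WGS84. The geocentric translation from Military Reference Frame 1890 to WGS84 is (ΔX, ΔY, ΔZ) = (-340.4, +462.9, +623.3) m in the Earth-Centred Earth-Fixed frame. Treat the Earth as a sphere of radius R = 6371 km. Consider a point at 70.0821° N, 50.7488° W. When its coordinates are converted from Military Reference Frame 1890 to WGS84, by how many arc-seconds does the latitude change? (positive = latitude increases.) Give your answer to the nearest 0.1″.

Δφ = 24.3″

sin φ = 0.940182, cos φ = 0.340673, sin λ = -0.774379, cos λ = 0.632722.
North component: ΔN = −sin φ cos λ·ΔX − sin φ sin λ·ΔY + cos φ·ΔZ = −(0.940182)(0.632722)(-340.4) − (0.940182)(-0.774379)(462.9) + (0.340673)(623.3) = 751.85 m.
1° of latitude spans πR/180 = 111195 m, so Δφ = 751.85 / 111195 × 3600 = 24.342″.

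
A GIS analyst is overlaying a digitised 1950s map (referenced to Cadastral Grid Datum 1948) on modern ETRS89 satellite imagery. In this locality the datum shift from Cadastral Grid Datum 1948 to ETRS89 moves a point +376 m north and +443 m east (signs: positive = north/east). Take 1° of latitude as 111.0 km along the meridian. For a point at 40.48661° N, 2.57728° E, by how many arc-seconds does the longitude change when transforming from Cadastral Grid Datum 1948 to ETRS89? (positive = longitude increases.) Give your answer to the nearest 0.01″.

Δλ = 18.89″

At latitude 40.48661°, cos φ = 0.760558.
1° of longitude at this latitude = 111.0 × cos φ = 84.42 km, so Δλ = 443.0 / 84421.9 = 0.0052475° = 18.891″.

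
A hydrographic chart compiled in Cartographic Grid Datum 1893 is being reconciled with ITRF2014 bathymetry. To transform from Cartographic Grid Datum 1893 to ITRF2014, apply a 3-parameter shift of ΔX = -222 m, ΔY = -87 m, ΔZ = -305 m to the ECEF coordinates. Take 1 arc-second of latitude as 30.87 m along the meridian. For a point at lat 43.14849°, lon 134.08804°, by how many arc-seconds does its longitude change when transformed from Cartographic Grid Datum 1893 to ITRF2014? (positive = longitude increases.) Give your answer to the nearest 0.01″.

sin φ = 0.683891, cos φ = 0.729584, sin λ = 0.718272, cos λ = -0.695763.
East component: ΔE = −sin λ·ΔX + cos λ·ΔY = −(0.718272)(-222) + (-0.695763)(-87) = 219.99 m.
1° of latitude spans 3600 × 30.87 = 111132 m; at latitude φ, 1° of longitude spans that × cos φ = 81080.1 m, so Δλ = 219.99 / 81080.1 × 3600 = 9.768″.

Δλ = 9.77″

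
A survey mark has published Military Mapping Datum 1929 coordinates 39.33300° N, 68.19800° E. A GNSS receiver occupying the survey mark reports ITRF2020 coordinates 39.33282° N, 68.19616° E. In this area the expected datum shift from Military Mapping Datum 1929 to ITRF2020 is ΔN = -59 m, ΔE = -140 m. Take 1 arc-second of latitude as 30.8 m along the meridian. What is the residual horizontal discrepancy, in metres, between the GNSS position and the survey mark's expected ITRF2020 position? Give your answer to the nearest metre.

Observed coordinate differences: Δφ = -0.00018°, Δλ = -0.00184°.
Converting to metres (1° lat = 110880 m, cos φ = 0.773475): observed ΔN = -20.0 m, observed ΔE = -157.8 m.
Subtracting the expected shift leaves a residual of -20.0 − (-59) = 39.0 m north and -157.8 − (-140) = -17.8 m east.
Residual distance = √(39.0² + (-17.8)²) = 42.9 m.

43 m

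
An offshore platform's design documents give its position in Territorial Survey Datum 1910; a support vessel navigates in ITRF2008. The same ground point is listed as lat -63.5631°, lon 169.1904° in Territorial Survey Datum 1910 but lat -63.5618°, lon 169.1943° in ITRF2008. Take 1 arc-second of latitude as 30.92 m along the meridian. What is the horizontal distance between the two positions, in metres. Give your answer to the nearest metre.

241 m

Δφ = -63.5618° − -63.5631° = +0.0013°; Δλ = 169.1943° − 169.1904° = +0.0039°.
1° of latitude = 3600 × 30.92 = 111312 m.
ΔN = Δφ × 111312 = 144.7 m; ΔE = Δλ × 111312 × cos(-63.5631°) = +0.0039 × 111312 × 0.445212 = 193.3 m.
Distance = √(ΔE² + ΔN²) = √(193.3² + 144.7²) = 241.4 m.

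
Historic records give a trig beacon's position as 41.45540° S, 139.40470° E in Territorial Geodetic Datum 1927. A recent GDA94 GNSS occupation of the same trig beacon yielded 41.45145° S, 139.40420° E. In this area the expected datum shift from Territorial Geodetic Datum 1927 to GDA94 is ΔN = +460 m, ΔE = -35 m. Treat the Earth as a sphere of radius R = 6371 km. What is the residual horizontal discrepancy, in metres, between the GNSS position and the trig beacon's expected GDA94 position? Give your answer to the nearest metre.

Observed coordinate differences: Δφ = +0.00395°, Δλ = -0.00050°.
Converting to metres (1° lat = 111195 m, cos φ = 0.749471): observed ΔN = 439.2 m, observed ΔE = -41.7 m.
Subtracting the expected shift leaves a residual of 439.2 − (460) = -20.8 m north and -41.7 − (-35) = -6.7 m east.
Residual distance = √((-20.8)² + (-6.7)²) = 21.8 m.

22 m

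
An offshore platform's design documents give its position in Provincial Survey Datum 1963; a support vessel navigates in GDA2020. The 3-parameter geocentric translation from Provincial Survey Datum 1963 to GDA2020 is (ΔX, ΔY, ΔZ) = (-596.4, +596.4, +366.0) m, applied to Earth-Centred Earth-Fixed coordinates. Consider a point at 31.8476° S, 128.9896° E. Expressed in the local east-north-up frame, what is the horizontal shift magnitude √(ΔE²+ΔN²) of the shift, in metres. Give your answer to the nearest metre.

759 m

The local east axis at (φ, λ) is (−sin λ, cos λ, 0), so ΔE = −sin(128.9896°)·(-596.4) + cos(128.9896°)·596.4 = 88.32 m.
The local north axis is (−sin φ cos λ, −sin φ sin λ, cos φ), giving ΔN = 198.001 + 244.602 + 310.900 = 753.50 m.
Horizontal magnitude = √(ΔE² + ΔN²) = √(88.32² + 753.50²) = 758.66 m.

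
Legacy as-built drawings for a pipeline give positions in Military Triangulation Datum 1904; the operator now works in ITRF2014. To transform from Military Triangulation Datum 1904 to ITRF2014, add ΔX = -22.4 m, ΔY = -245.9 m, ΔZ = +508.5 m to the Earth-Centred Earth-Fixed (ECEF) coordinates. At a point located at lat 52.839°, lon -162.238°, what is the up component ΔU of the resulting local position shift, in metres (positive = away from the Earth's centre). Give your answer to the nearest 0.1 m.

At φ = 52.839°, λ = -162.238°: sin φ = 0.796941, cos φ = 0.604057, sin λ = -0.305064, cos λ = -0.952332.
ΔU = cos φ cos λ·ΔX + cos φ sin λ·ΔY + sin φ·ΔZ = (0.604057)(-0.952332)(-22.4) + (0.604057)(-0.305064)(-245.9) + (0.796941)(508.5) = 463.44 m.

ΔU = 463.4 m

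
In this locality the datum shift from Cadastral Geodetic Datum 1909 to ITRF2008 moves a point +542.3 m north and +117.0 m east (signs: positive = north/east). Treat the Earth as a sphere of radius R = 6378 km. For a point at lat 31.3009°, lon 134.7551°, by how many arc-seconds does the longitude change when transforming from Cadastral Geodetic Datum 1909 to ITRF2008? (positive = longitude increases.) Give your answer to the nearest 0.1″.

At latitude 31.3009°, cos φ = 0.854451.
One radian of longitude at latitude φ spans R cos φ, so Δλ = ΔE / (R cos φ) = 117.0 / (6378000 × 0.854451) = 2.1469e-05 rad = 4.428″.

Δλ = 4.4″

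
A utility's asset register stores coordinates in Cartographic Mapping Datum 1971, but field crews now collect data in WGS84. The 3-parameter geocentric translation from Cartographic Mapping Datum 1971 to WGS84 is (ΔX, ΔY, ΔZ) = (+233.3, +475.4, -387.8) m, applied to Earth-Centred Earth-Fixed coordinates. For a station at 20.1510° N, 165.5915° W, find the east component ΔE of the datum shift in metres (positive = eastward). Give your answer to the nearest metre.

ΔE = -402 m

The local east axis at (φ, λ) is (−sin λ, cos λ, 0), so ΔE = −sin(-165.5915°)·233.3 + cos(-165.5915°)·475.4 = -402.39 m.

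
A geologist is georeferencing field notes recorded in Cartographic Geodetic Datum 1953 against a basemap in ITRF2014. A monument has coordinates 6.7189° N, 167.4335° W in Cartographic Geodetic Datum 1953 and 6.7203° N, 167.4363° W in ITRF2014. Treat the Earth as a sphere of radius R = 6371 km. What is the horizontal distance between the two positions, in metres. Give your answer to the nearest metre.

Δφ = 6.7203° − 6.7189° = +0.0014°; Δλ = -167.4363° − -167.4335° = -0.0028°.
1° along a meridian = πR/180 = 111195 m.
ΔN = Δφ × 111195 = 155.7 m; ΔE = Δλ × 111195 × cos(6.7189°) = -0.0028 × 111195 × 0.993132 = -309.2 m.
Distance = √(ΔE² + ΔN²) = √((-309.2)² + 155.7²) = 346.2 m.

346 m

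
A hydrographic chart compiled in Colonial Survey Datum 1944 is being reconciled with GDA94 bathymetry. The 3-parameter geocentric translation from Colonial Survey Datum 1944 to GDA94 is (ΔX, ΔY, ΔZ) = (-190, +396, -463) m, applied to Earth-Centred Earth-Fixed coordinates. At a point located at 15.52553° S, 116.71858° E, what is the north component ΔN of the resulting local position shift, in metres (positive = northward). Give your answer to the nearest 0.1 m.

ΔN = -328.6 m

The local north axis is (−sin φ cos λ, −sin φ sin λ, cos φ), giving ΔN = 22.866 + 94.679 − 446.106 = -328.56 m.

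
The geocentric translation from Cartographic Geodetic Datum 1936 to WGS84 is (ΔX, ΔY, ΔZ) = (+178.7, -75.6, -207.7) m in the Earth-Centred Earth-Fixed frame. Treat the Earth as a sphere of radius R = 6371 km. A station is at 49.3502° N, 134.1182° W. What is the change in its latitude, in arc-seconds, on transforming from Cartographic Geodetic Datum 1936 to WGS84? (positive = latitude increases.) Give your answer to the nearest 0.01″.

Δφ = -2.66″

sin φ = 0.758705, cos φ = 0.651434, sin λ = -0.717905, cos λ = -0.696141.
North component: ΔN = −sin φ cos λ·ΔX − sin φ sin λ·ΔY + cos φ·ΔZ = −(0.758705)(-0.696141)(178.7) − (0.758705)(-0.717905)(-75.6) + (0.651434)(-207.7) = -82.10 m.
1° of latitude spans πR/180 = 111195 m, so Δφ = -82.10 / 111195 × 3600 = -2.658″.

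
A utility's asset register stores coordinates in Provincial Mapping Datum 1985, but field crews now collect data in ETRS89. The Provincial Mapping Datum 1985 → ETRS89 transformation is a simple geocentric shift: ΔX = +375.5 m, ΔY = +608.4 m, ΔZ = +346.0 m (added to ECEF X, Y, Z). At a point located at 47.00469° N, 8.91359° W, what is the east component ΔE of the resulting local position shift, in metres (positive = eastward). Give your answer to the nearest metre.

ΔE = 659 m

At φ = 47.00469°, λ = -8.91359°: sin φ = 0.731410, cos φ = 0.681938, sin λ = -0.154945, cos λ = 0.987923.
ΔE = −sin λ·ΔX + cos λ·ΔY = −(-0.154945)·(375.5) + (0.987923)·(608.4) = 659.23 m.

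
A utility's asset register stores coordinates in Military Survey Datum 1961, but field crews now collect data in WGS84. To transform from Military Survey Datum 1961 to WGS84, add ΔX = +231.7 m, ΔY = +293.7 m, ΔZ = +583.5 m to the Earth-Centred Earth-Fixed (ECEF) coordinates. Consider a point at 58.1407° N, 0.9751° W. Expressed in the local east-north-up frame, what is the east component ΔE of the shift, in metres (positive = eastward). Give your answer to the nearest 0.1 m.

The local east axis at (φ, λ) is (−sin λ, cos λ, 0), so ΔE = −sin(-0.9751°)·231.7 + cos(-0.9751°)·293.7 = 297.60 m.

ΔE = 297.6 m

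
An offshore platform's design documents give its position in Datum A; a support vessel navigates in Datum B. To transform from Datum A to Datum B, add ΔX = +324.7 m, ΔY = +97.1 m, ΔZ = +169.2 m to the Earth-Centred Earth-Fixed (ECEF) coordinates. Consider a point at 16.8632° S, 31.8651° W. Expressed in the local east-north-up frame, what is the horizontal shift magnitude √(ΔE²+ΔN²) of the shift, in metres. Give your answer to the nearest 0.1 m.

340.6 m

The local east axis at (φ, λ) is (−sin λ, cos λ, 0), so ΔE = −sin(-31.8651°)·324.7 + cos(-31.8651°)·97.1 = 253.88 m.
The local north axis is (−sin φ cos λ, −sin φ sin λ, cos φ), giving ΔN = 79.996 − 14.870 + 161.924 = 227.05 m.
Horizontal magnitude = √(ΔE² + ΔN²) = √(253.88² + 227.05²) = 340.60 m.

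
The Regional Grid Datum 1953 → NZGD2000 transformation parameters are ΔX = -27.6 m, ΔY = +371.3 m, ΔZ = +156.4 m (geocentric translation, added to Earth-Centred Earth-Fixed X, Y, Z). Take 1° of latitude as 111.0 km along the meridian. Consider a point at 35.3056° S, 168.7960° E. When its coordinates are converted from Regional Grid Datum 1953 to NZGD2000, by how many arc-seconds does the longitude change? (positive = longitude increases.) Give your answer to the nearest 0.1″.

Δλ = -14.3″

sin φ = -0.577937, cos φ = 0.816081, sin λ = 0.194303, cos λ = -0.980942.
East component: ΔE = −sin λ·ΔX + cos λ·ΔY = −(0.194303)(-27.6) + (-0.980942)(371.3) = -358.86 m.
1° of latitude spans 111000 m; at latitude φ, 1° of longitude spans that × cos φ = 90585.0 m, so Δλ = -358.86 / 90585.0 × 3600 = -14.262″.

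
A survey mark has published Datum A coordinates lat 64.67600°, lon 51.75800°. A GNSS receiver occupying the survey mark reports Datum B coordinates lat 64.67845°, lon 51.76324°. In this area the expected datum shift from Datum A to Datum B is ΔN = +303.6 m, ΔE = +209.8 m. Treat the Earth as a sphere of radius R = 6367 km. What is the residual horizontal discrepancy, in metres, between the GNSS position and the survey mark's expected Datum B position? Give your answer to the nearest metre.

50 m

Observed coordinate differences: Δφ = +0.00245°, Δλ = +0.00524°.
Converting to metres (1° lat = 111125 m, cos φ = 0.427737): observed ΔN = 272.3 m, observed ΔE = 249.1 m.
Subtracting the expected shift leaves a residual of 272.3 − (303.6) = -31.3 m north and 249.1 − (209.8) = 39.3 m east.
Residual distance = √((-31.3)² + 39.3²) = 50.2 m.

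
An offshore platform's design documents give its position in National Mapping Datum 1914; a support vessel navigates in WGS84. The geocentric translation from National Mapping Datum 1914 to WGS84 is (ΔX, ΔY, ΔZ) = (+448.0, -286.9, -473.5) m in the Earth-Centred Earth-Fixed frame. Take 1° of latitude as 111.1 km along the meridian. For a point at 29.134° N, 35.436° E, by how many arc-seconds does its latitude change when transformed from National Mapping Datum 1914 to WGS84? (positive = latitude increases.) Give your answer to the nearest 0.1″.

sin φ = 0.486854, cos φ = 0.873483, sin λ = 0.579793, cos λ = 0.814764.
North component: ΔN = −sin φ cos λ·ΔX − sin φ sin λ·ΔY + cos φ·ΔZ = −(0.486854)(0.814764)(448.0) − (0.486854)(0.579793)(-286.9) + (0.873483)(-473.5) = -510.32 m.
1° of latitude spans 111100 m, so Δφ = -510.32 / 111100 × 3600 = -16.536″.

Δφ = -16.5″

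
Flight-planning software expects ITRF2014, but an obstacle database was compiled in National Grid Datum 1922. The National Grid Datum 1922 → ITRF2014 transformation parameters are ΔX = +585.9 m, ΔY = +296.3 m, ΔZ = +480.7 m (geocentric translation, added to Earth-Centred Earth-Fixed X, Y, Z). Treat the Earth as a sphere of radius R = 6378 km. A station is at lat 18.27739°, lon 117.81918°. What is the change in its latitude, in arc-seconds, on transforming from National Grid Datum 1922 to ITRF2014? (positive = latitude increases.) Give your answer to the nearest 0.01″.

Δφ = 14.88″

sin φ = 0.313618, cos φ = 0.949549, sin λ = 0.884425, cos λ = -0.466683.
North component: ΔN = −sin φ cos λ·ΔX − sin φ sin λ·ΔY + cos φ·ΔZ = −(0.313618)(-0.466683)(585.9) − (0.313618)(0.884425)(296.3) + (0.949549)(480.7) = 460.02 m.
1° of latitude spans πR/180 = 111317 m, so Δφ = 460.02 / 111317 × 3600 = 14.877″.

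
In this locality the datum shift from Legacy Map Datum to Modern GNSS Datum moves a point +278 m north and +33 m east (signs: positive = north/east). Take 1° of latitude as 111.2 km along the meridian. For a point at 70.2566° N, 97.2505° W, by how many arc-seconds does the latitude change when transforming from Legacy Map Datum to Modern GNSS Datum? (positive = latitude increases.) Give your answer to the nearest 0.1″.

1° of latitude = 111.2 km, so Δφ = 278.0 / 111200 = 0.0025000° = 9.000″.

Δφ = 9.0″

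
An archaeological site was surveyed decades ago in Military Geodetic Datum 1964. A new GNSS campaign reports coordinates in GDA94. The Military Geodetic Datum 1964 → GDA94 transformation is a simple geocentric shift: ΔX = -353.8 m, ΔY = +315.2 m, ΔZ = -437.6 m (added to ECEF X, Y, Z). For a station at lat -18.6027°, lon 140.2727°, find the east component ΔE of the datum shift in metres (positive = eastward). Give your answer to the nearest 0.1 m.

The local east axis at (φ, λ) is (−sin λ, cos λ, 0), so ΔE = −sin(140.2727°)·(-353.8) + cos(140.2727°)·315.2 = -16.29 m.

ΔE = -16.3 m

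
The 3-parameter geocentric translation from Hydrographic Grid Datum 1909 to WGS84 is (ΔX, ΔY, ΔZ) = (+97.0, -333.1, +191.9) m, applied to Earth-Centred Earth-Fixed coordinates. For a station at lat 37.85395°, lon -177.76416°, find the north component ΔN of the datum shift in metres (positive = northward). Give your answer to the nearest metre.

At φ = 37.85395°, λ = -177.76416°: sin φ = 0.613651, cos φ = 0.789578, sin λ = -0.039013, cos λ = -0.999239.
ΔN = −sin φ cos λ·ΔX − sin φ sin λ·ΔY + cos φ·ΔZ = −(0.613651)(-0.999239)(97.0) − (0.613651)(-0.039013)(-333.1) + (0.789578)(191.9) = 203.02 m.

ΔN = 203 m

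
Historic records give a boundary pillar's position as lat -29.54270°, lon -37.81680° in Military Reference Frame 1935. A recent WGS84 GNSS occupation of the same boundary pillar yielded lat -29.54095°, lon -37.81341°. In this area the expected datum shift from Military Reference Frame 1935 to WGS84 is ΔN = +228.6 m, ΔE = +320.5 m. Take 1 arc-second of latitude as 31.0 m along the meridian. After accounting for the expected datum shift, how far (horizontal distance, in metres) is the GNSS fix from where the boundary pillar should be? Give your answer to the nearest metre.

Observed coordinate differences: Δφ = +0.00175°, Δλ = +0.00339°.
Converting to metres (1° lat = 111600 m, cos φ = 0.869988): observed ΔN = 195.3 m, observed ΔE = 329.1 m.
Subtracting the expected shift leaves a residual of 195.3 − (228.6) = -33.3 m north and 329.1 − (320.5) = 8.6 m east.
Residual distance = √((-33.3)² + 8.6²) = 34.4 m.

34 m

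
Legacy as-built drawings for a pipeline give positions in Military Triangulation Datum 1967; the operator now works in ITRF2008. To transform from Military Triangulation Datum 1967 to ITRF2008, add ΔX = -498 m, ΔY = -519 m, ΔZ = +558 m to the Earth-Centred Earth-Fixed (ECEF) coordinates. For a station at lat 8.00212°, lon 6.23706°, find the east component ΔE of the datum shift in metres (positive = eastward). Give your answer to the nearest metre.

At φ = 8.00212°, λ = 6.23706°: sin φ = 0.139210, cos φ = 0.990263, sin λ = 0.108642, cos λ = 0.994081.
ΔE = −sin λ·ΔX + cos λ·ΔY = −(0.108642)·(-498) + (0.994081)·(-519) = -461.82 m.

ΔE = -462 m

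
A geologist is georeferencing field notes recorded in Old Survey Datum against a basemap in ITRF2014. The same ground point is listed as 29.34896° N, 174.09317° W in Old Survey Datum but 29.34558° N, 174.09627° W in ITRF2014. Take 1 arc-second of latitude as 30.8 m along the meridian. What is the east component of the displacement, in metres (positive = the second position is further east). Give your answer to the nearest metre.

Δφ = 29.34558° − 29.34896° = -0.00338°; Δλ = -174.09627° − -174.09317° = -0.00310°.
1° of latitude = 3600 × 30.80 = 110880 m.
ΔN = Δφ × 110880 = -374.8 m; ΔE = Δλ × 110880 × cos(29.34896°) = -0.00310 × 110880 × 0.871651 = -299.6 m.

ΔE = -300 m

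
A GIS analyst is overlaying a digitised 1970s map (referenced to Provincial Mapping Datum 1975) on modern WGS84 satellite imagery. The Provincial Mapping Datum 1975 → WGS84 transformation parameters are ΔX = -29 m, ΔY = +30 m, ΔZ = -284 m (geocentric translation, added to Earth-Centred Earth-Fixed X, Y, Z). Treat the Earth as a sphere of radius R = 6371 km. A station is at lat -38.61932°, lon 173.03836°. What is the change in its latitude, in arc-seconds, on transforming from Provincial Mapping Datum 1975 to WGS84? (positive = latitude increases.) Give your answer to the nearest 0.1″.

sin φ = -0.624143, cos φ = 0.781310, sin λ = 0.121205, cos λ = -0.992628.
North component: ΔN = −sin φ cos λ·ΔX − sin φ sin λ·ΔY + cos φ·ΔZ = −(-0.624143)(-0.992628)(-29) − (-0.624143)(0.121205)(30) + (0.781310)(-284) = -201.66 m.
1° of latitude spans πR/180 = 111195 m, so Δφ = -201.66 / 111195 × 3600 = -6.529″.

Δφ = -6.5″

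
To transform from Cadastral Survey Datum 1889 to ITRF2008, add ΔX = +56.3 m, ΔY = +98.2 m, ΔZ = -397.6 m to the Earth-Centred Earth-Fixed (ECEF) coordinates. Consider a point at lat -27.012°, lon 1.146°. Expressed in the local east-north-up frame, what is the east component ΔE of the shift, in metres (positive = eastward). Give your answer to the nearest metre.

ΔE = 97 m

At φ = -27.012°, λ = 1.146°: sin φ = -0.454177, cos φ = 0.890911, sin λ = 0.020000, cos λ = 0.999800.
ΔE = −sin λ·ΔX + cos λ·ΔY = −(0.020000)·(56.3) + (0.999800)·(98.2) = 97.05 m.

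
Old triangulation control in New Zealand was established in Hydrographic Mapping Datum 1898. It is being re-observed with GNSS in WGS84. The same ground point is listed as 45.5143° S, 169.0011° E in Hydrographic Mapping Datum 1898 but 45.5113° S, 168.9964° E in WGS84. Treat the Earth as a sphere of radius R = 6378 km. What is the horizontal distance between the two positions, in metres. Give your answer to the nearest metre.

Δφ = -45.5113° − -45.5143° = +0.0030°; Δλ = 168.9964° − 169.0011° = -0.0047°.
1° along a meridian = πR/180 = 111317 m.
ΔN = Δφ × 111317 = 334.0 m; ΔE = Δλ × 111317 × cos(-45.5143°) = -0.0047 × 111317 × 0.700731 = -366.6 m.
Distance = √(ΔE² + ΔN²) = √((-366.6)² + 334.0²) = 495.9 m.

496 m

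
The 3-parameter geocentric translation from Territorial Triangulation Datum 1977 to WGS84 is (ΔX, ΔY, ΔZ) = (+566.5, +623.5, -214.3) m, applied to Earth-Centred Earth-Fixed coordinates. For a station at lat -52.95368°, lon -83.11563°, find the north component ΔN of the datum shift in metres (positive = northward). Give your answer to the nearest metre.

At φ = -52.95368°, λ = -83.11563°: sin φ = -0.798149, cos φ = 0.602460, sin λ = -0.992790, cos λ = 0.119866.
ΔN = −sin φ cos λ·ΔX − sin φ sin λ·ΔY + cos φ·ΔZ = −(-0.798149)(0.119866)(566.5) − (-0.798149)(-0.992790)(623.5) + (0.602460)(-214.3) = -568.97 m.

ΔN = -569 m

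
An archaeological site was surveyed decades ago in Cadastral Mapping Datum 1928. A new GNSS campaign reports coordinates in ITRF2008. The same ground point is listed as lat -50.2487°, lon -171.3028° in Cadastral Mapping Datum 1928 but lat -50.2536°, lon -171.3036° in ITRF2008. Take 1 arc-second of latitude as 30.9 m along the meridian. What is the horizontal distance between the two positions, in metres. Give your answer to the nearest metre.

Δφ = -50.2536° − -50.2487° = -0.0049°; Δλ = -171.3036° − -171.3028° = -0.0008°.
1° of latitude = 3600 × 30.90 = 111240 m.
ΔN = Δφ × 111240 = -545.1 m; ΔE = Δλ × 111240 × cos(-50.2487°) = -0.0008 × 111240 × 0.639456 = -56.9 m.
Distance = √(ΔE² + ΔN²) = √((-56.9)² + (-545.1)²) = 548.0 m.

548 m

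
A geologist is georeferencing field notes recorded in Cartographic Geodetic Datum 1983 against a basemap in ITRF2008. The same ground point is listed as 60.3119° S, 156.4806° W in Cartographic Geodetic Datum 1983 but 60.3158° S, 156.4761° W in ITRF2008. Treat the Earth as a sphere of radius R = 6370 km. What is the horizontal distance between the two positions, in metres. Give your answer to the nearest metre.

Δφ = -60.3158° − -60.3119° = -0.0039°; Δλ = -156.4761° − -156.4806° = +0.0045°.
1° along a meridian = πR/180 = 111177 m.
ΔN = Δφ × 111177 = -433.6 m; ΔE = Δλ × 111177 × cos(-60.3119°) = +0.0045 × 111177 × 0.495278 = 247.8 m.
Distance = √(ΔE² + ΔN²) = √(247.8² + (-433.6)²) = 499.4 m.

499 m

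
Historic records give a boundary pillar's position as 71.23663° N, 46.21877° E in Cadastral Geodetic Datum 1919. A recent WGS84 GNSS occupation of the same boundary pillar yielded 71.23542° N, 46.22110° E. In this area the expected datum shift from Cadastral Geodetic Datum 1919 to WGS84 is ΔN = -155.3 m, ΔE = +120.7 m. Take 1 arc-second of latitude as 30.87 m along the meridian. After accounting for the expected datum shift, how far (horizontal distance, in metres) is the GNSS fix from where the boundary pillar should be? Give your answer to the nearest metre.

Observed coordinate differences: Δφ = -0.00121°, Δλ = +0.00233°.
Converting to metres (1° lat = 111132 m, cos φ = 0.321660): observed ΔN = -134.5 m, observed ΔE = 83.3 m.
Subtracting the expected shift leaves a residual of -134.5 − (-155.3) = 20.8 m north and 83.3 − (120.7) = -37.4 m east.
Residual distance = √(20.8² + (-37.4)²) = 42.8 m.

43 m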